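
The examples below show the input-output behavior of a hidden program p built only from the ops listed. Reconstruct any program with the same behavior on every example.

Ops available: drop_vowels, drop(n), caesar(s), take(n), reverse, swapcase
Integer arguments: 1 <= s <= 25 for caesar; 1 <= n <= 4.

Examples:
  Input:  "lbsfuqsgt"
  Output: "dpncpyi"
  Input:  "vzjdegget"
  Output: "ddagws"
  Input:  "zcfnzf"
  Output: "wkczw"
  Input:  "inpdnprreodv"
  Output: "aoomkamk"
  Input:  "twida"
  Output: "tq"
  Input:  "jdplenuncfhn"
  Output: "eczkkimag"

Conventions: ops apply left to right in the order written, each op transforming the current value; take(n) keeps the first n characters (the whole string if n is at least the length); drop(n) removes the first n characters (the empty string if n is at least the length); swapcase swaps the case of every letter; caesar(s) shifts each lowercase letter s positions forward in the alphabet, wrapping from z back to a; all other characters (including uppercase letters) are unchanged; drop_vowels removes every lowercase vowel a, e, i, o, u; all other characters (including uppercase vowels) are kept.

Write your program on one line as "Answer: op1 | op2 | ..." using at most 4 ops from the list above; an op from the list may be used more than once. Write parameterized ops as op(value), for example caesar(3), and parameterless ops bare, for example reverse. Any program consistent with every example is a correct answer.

reverse | drop_vowels | drop(1) | caesar(23)

Check, running the answer program on each example:
  "lbsfuqsgt" -> "tgsqufsbl" -> "tgsqfsbl" -> "gsqfsbl" -> "dpncpyi"
  "vzjdegget" -> "teggedjzv" -> "tggdjzv" -> "ggdjzv" -> "ddagws"
  "zcfnzf" -> "fznfcz" -> "fznfcz" -> "znfcz" -> "wkczw"
  "inpdnprreodv" -> "vdoerrpndpni" -> "vdrrpndpn" -> "drrpndpn" -> "aoomkamk"
  "twida" -> "adiwt" -> "dwt" -> "wt" -> "tq"
  "jdplenuncfhn" -> "nhfcnunelpdj" -> "nhfcnnlpdj" -> "hfcnnlpdj" -> "eczkkimag"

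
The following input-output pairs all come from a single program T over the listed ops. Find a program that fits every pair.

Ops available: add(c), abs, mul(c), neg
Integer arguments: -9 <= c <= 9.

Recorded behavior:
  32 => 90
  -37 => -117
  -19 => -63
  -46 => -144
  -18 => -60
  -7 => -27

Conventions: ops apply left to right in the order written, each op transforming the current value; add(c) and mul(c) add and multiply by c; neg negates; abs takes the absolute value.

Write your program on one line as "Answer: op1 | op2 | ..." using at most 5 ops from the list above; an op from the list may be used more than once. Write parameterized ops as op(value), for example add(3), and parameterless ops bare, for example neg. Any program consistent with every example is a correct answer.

mul(3) | add(3) | neg | add(9) | neg

Check, running the answer program on each example:
  32 -> 96 -> 99 -> -99 -> -90 -> 90
  -37 -> -111 -> -108 -> 108 -> 117 -> -117
  -19 -> -57 -> -54 -> 54 -> 63 -> -63
  -46 -> -138 -> -135 -> 135 -> 144 -> -144
  -18 -> -54 -> -51 -> 51 -> 60 -> -60
  -7 -> -21 -> -18 -> 18 -> 27 -> -27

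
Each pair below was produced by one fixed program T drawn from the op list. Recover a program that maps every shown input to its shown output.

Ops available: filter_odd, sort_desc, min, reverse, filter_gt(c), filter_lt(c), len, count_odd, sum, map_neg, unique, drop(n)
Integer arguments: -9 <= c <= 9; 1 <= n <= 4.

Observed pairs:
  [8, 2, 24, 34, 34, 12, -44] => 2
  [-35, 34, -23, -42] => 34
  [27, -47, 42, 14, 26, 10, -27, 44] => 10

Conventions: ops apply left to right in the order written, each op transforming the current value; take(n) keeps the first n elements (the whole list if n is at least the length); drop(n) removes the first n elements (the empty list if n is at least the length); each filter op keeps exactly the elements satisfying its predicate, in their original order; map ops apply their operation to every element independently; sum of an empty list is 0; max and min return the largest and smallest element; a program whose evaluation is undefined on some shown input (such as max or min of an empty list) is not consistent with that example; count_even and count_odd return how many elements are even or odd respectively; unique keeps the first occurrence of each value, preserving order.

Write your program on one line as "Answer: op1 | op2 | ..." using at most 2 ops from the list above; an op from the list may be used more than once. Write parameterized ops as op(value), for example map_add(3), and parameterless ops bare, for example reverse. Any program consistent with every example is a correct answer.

filter_gt(-7) | min

Check, running the answer program on each example:
  [8, 2, 24, 34, 34, 12, -44] -> [8, 2, 24, 34, 34, 12] -> 2
  [-35, 34, -23, -42] -> [34] -> 34
  [27, -47, 42, 14, 26, 10, -27, 44] -> [27, 42, 14, 26, 10, 44] -> 10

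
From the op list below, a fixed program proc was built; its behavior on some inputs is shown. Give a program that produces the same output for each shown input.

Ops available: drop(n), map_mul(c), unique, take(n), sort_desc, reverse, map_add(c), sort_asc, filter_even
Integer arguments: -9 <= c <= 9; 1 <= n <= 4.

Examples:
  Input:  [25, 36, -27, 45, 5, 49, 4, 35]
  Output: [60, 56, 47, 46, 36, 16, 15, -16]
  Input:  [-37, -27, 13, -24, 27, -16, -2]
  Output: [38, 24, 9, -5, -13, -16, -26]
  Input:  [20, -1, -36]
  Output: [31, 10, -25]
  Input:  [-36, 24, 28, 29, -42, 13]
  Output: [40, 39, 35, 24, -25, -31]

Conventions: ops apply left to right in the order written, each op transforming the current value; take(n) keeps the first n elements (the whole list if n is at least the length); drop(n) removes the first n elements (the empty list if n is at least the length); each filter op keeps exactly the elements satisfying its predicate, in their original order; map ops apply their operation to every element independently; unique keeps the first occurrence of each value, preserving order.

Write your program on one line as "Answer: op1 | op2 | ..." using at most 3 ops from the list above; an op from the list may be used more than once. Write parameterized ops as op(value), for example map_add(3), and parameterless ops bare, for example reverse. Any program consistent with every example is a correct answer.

map_add(3) | map_add(8) | sort_desc

Check, running the answer program on each example:
  [25, 36, -27, 45, 5, 49, 4, 35] -> [28, 39, -24, 48, 8, 52, 7, 38] -> [36, 47, -16, 56, 16, 60, 15, 46] -> [60, 56, 47, 46, 36, 16, 15, -16]
  [-37, -27, 13, -24, 27, -16, -2] -> [-34, -24, 16, -21, 30, -13, 1] -> [-26, -16, 24, -13, 38, -5, 9] -> [38, 24, 9, -5, -13, -16, -26]
  [20, -1, -36] -> [23, 2, -33] -> [31, 10, -25] -> [31, 10, -25]
  [-36, 24, 28, 29, -42, 13] -> [-33, 27, 31, 32, -39, 16] -> [-25, 35, 39, 40, -31, 24] -> [40, 39, 35, 24, -25, -31]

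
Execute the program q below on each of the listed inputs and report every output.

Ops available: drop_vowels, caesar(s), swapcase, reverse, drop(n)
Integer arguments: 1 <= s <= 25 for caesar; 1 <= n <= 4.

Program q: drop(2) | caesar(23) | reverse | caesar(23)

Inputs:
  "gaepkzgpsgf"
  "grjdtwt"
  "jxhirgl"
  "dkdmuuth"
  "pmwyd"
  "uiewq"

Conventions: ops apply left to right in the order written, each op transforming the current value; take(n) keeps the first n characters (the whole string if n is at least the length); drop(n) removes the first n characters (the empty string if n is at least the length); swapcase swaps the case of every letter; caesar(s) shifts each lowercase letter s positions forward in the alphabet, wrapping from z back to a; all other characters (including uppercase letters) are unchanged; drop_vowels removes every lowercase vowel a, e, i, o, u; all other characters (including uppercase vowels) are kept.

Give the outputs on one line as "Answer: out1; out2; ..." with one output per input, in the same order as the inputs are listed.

Execution, op by op:
  "gaepkzgpsgf" -> "epkzgpsgf" -> "bmhwdmpdc" -> "cdpmdwhmb" -> "zamjatejy"
  "grjdtwt" -> "jdtwt" -> "gaqtq" -> "qtqag" -> "nqnxd"
  "jxhirgl" -> "hirgl" -> "efodi" -> "idofe" -> "falcb"
  "dkdmuuth" -> "dmuuth" -> "ajrrqe" -> "eqrrja" -> "bnoogx"
  "pmwyd" -> "wyd" -> "tva" -> "avt" -> "xsq"
  "uiewq" -> "ewq" -> "btn" -> "ntb" -> "kqy"

"zamjatejy"; "nqnxd"; "falcb"; "bnoogx"; "xsq"; "kqy"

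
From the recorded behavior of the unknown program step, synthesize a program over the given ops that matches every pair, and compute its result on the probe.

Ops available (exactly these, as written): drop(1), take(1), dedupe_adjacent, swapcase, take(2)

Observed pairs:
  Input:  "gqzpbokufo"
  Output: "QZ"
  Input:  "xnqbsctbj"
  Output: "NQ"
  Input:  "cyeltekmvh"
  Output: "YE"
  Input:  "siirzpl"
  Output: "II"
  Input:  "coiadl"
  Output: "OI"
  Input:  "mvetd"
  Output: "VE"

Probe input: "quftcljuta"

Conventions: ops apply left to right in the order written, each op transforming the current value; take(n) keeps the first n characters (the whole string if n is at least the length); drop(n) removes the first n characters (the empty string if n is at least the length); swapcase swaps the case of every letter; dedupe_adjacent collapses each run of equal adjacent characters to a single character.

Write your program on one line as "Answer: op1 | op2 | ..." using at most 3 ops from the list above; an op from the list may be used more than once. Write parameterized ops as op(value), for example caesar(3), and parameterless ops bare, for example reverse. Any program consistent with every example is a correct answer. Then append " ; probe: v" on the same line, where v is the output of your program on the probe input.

drop(1) | take(2) | swapcase ; probe: "UF"

Check, running the answer program on each example:
  "gqzpbokufo" -> "qzpbokufo" -> "qz" -> "QZ"
  "xnqbsctbj" -> "nqbsctbj" -> "nq" -> "NQ"
  "cyeltekmvh" -> "yeltekmvh" -> "ye" -> "YE"
  "siirzpl" -> "iirzpl" -> "ii" -> "II"
  "coiadl" -> "oiadl" -> "oi" -> "OI"
  "mvetd" -> "vetd" -> "ve" -> "VE"
  probe: "quftcljuta" -> "uftcljuta" -> "uf" -> "UF"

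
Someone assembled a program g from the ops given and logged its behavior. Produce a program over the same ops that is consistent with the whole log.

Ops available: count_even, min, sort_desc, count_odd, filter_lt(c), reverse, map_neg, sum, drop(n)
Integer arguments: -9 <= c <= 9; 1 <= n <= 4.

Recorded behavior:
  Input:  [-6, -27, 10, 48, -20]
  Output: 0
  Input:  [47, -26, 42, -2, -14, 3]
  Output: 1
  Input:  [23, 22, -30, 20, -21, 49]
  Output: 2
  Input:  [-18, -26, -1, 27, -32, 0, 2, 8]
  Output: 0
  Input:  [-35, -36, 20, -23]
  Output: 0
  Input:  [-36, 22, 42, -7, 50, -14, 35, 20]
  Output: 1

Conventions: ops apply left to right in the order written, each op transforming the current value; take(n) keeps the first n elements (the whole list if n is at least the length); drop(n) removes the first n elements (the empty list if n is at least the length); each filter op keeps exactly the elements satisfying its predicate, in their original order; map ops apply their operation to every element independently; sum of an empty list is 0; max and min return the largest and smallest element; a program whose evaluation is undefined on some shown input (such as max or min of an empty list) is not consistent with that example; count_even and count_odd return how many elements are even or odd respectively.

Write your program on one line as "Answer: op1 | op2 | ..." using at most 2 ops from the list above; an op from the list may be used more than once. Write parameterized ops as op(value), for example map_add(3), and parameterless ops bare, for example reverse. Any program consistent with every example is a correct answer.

drop(4) | count_odd

Check, running the answer program on each example:
  [-6, -27, 10, 48, -20] -> [-20] -> 0
  [47, -26, 42, -2, -14, 3] -> [-14, 3] -> 1
  [23, 22, -30, 20, -21, 49] -> [-21, 49] -> 2
  [-18, -26, -1, 27, -32, 0, 2, 8] -> [-32, 0, 2, 8] -> 0
  [-35, -36, 20, -23] -> [] -> 0
  [-36, 22, 42, -7, 50, -14, 35, 20] -> [50, -14, 35, 20] -> 1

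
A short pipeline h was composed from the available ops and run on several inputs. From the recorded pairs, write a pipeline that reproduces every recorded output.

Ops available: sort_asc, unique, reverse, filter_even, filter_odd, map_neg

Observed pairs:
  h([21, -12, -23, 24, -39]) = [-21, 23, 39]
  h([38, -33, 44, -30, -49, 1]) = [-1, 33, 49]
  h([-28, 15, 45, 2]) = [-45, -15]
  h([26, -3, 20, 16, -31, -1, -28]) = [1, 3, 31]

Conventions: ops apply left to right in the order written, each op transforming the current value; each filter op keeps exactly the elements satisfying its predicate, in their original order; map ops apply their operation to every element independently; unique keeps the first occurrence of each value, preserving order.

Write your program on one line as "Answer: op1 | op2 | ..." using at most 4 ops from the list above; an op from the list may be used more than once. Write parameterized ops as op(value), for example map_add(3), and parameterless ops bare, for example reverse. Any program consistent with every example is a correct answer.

map_neg | filter_odd | sort_asc

Check, running the answer program on each example:
  [21, -12, -23, 24, -39] -> [-21, 12, 23, -24, 39] -> [-21, 23, 39] -> [-21, 23, 39]
  [38, -33, 44, -30, -49, 1] -> [-38, 33, -44, 30, 49, -1] -> [33, 49, -1] -> [-1, 33, 49]
  [-28, 15, 45, 2] -> [28, -15, -45, -2] -> [-15, -45] -> [-45, -15]
  [26, -3, 20, 16, -31, -1, -28] -> [-26, 3, -20, -16, 31, 1, 28] -> [3, 31, 1] -> [1, 3, 31]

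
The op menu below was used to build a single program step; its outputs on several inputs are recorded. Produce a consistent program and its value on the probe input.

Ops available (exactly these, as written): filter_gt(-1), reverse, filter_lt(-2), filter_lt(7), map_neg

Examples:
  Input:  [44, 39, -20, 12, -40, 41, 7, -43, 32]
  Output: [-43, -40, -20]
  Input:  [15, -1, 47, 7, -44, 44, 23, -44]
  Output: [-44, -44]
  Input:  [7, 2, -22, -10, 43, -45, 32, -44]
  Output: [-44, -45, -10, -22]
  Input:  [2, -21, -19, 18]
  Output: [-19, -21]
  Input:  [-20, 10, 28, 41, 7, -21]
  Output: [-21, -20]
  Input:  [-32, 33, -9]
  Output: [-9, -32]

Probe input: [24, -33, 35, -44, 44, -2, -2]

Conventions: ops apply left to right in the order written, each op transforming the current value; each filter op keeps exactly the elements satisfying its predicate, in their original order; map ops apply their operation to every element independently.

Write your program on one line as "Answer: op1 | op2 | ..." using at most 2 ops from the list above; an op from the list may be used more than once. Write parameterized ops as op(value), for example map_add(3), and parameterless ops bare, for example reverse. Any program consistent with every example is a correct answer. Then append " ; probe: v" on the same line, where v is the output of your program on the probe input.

reverse | filter_lt(-2) ; probe: [-44, -33]

Check, running the answer program on each example:
  [44, 39, -20, 12, -40, 41, 7, -43, 32] -> [32, -43, 7, 41, -40, 12, -20, 39, 44] -> [-43, -40, -20]
  [15, -1, 47, 7, -44, 44, 23, -44] -> [-44, 23, 44, -44, 7, 47, -1, 15] -> [-44, -44]
  [7, 2, -22, -10, 43, -45, 32, -44] -> [-44, 32, -45, 43, -10, -22, 2, 7] -> [-44, -45, -10, -22]
  [2, -21, -19, 18] -> [18, -19, -21, 2] -> [-19, -21]
  [-20, 10, 28, 41, 7, -21] -> [-21, 7, 41, 28, 10, -20] -> [-21, -20]
  [-32, 33, -9] -> [-9, 33, -32] -> [-9, -32]
  probe: [24, -33, 35, -44, 44, -2, -2] -> [-2, -2, 44, -44, 35, -33, 24] -> [-44, -33]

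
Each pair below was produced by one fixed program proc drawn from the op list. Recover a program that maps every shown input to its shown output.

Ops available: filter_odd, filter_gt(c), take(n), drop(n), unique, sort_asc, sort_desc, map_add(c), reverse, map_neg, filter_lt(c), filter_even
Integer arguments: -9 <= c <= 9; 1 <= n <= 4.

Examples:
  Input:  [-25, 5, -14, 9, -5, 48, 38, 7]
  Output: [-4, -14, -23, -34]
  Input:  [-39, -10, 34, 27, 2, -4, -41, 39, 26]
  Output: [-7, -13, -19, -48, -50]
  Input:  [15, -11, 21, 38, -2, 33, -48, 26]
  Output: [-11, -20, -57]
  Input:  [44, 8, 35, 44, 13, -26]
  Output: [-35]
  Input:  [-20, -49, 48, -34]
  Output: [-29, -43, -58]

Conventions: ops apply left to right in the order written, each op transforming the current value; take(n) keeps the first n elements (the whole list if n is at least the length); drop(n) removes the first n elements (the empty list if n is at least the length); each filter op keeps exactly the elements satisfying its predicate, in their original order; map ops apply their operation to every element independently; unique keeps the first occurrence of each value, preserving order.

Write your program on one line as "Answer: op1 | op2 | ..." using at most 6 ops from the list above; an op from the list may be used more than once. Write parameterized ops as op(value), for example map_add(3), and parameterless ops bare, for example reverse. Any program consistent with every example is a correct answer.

sort_desc | sort_asc | filter_lt(7) | sort_desc | map_add(-1) | map_add(-8)

Check, running the answer program on each example:
  [-25, 5, -14, 9, -5, 48, 38, 7] -> [48, 38, 9, 7, 5, -5, -14, -25] -> [-25, -14, -5, 5, 7, 9, 38, 48] -> [-25, -14, -5, 5] -> [5, -5, -14, -25] -> [4, -6, -15, -26] -> [-4, -14, -23, -34]
  [-39, -10, 34, 27, 2, -4, -41, 39, 26] -> [39, 34, 27, 26, 2, -4, -10, -39, -41] -> [-41, -39, -10, -4, 2, 26, 27, 34, 39] -> [-41, -39, -10, -4, 2] -> [2, -4, -10, -39, -41] -> [1, -5, -11, -40, -42] -> [-7, -13, -19, -48, -50]
  [15, -11, 21, 38, -2, 33, -48, 26] -> [38, 33, 26, 21, 15, -2, -11, -48] -> [-48, -11, -2, 15, 21, 26, 33, 38] -> [-48, -11, -2] -> [-2, -11, -48] -> [-3, -12, -49] -> [-11, -20, -57]
  [44, 8, 35, 44, 13, -26] -> [44, 44, 35, 13, 8, -26] -> [-26, 8, 13, 35, 44, 44] -> [-26] -> [-26] -> [-27] -> [-35]
  [-20, -49, 48, -34] -> [48, -20, -34, -49] -> [-49, -34, -20, 48] -> [-49, -34, -20] -> [-20, -34, -49] -> [-21, -35, -50] -> [-29, -43, -58]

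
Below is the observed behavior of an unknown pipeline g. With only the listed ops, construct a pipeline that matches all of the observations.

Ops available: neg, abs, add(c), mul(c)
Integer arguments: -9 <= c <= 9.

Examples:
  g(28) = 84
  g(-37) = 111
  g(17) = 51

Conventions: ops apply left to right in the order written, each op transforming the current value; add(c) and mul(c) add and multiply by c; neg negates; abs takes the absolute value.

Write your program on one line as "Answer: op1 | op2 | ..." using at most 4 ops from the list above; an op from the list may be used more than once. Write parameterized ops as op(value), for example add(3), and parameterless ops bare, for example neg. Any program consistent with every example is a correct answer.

abs | neg | mul(3) | abs

Check, running the answer program on each example:
  28 -> 28 -> -28 -> -84 -> 84
  -37 -> 37 -> -37 -> -111 -> 111
  17 -> 17 -> -17 -> -51 -> 51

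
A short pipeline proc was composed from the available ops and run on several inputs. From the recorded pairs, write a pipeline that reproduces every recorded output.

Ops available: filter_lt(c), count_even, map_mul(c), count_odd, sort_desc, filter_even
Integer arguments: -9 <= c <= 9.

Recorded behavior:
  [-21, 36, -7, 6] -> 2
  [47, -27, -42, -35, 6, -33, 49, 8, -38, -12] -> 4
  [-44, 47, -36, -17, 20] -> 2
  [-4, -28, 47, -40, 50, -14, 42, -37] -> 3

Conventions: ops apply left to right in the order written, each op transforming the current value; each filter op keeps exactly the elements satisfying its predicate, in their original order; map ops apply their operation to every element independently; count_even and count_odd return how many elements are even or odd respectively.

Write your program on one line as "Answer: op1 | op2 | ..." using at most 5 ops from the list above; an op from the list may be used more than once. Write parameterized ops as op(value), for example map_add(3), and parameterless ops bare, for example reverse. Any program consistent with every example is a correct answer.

map_mul(4) | map_mul(-6) | filter_lt(1) | count_even

Check, running the answer program on each example:
  [-21, 36, -7, 6] -> [-84, 144, -28, 24] -> [504, -864, 168, -144] -> [-864, -144] -> 2
  [47, -27, -42, -35, 6, -33, 49, 8, -38, -12] -> [188, -108, -168, -140, 24, -132, 196, 32, -152, -48] -> [-1128, 648, 1008, 840, -144, 792, -1176, -192, 912, 288] -> [-1128, -144, -1176, -192] -> 4
  [-44, 47, -36, -17, 20] -> [-176, 188, -144, -68, 80] -> [1056, -1128, 864, 408, -480] -> [-1128, -480] -> 2
  [-4, -28, 47, -40, 50, -14, 42, -37] -> [-16, -112, 188, -160, 200, -56, 168, -148] -> [96, 672, -1128, 960, -1200, 336, -1008, 888] -> [-1128, -1200, -1008] -> 3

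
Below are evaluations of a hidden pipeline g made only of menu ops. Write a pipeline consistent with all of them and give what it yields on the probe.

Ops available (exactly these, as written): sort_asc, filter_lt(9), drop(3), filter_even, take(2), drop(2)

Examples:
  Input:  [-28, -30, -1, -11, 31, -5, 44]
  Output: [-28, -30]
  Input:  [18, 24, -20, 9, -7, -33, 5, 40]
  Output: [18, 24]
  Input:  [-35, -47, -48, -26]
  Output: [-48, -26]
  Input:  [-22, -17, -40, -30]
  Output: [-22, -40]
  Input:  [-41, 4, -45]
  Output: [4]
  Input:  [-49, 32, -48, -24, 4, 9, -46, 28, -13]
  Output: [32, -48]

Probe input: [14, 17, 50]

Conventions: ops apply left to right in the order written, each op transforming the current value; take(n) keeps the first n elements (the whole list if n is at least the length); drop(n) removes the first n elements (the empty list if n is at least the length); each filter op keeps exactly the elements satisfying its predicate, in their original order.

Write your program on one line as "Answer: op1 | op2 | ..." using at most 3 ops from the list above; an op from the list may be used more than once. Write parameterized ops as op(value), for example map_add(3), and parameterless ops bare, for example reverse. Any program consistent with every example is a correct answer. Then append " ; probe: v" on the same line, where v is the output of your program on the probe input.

filter_even | take(2) ; probe: [14, 50]

Check, running the answer program on each example:
  [-28, -30, -1, -11, 31, -5, 44] -> [-28, -30, 44] -> [-28, -30]
  [18, 24, -20, 9, -7, -33, 5, 40] -> [18, 24, -20, 40] -> [18, 24]
  [-35, -47, -48, -26] -> [-48, -26] -> [-48, -26]
  [-22, -17, -40, -30] -> [-22, -40, -30] -> [-22, -40]
  [-41, 4, -45] -> [4] -> [4]
  [-49, 32, -48, -24, 4, 9, -46, 28, -13] -> [32, -48, -24, 4, -46, 28] -> [32, -48]
  probe: [14, 17, 50] -> [14, 50] -> [14, 50]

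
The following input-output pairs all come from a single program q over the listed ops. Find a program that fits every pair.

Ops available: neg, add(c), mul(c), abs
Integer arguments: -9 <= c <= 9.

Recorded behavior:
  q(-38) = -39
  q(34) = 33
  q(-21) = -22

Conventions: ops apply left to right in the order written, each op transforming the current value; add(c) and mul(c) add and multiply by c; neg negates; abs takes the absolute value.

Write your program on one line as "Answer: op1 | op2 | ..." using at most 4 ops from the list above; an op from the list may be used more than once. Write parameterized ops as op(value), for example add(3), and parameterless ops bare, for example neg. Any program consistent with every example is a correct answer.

neg | add(1) | neg

Check, running the answer program on each example:
  -38 -> 38 -> 39 -> -39
  34 -> -34 -> -33 -> 33
  -21 -> 21 -> 22 -> -22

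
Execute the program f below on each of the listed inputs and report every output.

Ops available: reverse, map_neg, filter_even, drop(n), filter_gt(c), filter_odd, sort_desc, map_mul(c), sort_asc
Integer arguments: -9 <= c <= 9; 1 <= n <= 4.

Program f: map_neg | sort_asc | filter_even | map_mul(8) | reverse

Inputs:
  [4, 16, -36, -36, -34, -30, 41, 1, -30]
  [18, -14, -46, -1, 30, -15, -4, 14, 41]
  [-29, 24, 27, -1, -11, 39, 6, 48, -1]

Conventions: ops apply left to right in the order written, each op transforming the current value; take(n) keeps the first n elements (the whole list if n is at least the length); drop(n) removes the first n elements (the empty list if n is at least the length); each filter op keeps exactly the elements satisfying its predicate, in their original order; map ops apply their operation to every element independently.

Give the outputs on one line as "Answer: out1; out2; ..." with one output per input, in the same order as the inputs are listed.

Execution, op by op:
  [4, 16, -36, -36, -34, -30, 41, 1, -30] -> [-4, -16, 36, 36, 34, 30, -41, -1, 30] -> [-41, -16, -4, -1, 30, 30, 34, 36, 36] -> [-16, -4, 30, 30, 34, 36, 36] -> [-128, -32, 240, 240, 272, 288, 288] -> [288, 288, 272, 240, 240, -32, -128]
  [18, -14, -46, -1, 30, -15, -4, 14, 41] -> [-18, 14, 46, 1, -30, 15, 4, -14, -41] -> [-41, -30, -18, -14, 1, 4, 14, 15, 46] -> [-30, -18, -14, 4, 14, 46] -> [-240, -144, -112, 32, 112, 368] -> [368, 112, 32, -112, -144, -240]
  [-29, 24, 27, -1, -11, 39, 6, 48, -1] -> [29, -24, -27, 1, 11, -39, -6, -48, 1] -> [-48, -39, -27, -24, -6, 1, 1, 11, 29] -> [-48, -24, -6] -> [-384, -192, -48] -> [-48, -192, -384]

[288, 288, 272, 240, 240, -32, -128]; [368, 112, 32, -112, -144, -240]; [-48, -192, -384]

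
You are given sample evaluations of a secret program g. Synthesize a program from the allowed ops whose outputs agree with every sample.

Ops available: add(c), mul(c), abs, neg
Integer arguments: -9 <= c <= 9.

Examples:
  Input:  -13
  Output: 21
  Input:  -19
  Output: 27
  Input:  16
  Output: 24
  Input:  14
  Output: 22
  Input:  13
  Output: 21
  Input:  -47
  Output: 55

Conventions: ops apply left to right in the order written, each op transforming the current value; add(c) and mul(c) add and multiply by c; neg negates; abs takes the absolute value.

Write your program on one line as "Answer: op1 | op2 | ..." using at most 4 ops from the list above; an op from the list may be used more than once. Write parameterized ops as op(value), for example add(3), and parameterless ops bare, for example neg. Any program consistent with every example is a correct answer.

neg | abs | add(-1) | add(9)

Check, running the answer program on each example:
  -13 -> 13 -> 13 -> 12 -> 21
  -19 -> 19 -> 19 -> 18 -> 27
  16 -> -16 -> 16 -> 15 -> 24
  14 -> -14 -> 14 -> 13 -> 22
  13 -> -13 -> 13 -> 12 -> 21
  -47 -> 47 -> 47 -> 46 -> 55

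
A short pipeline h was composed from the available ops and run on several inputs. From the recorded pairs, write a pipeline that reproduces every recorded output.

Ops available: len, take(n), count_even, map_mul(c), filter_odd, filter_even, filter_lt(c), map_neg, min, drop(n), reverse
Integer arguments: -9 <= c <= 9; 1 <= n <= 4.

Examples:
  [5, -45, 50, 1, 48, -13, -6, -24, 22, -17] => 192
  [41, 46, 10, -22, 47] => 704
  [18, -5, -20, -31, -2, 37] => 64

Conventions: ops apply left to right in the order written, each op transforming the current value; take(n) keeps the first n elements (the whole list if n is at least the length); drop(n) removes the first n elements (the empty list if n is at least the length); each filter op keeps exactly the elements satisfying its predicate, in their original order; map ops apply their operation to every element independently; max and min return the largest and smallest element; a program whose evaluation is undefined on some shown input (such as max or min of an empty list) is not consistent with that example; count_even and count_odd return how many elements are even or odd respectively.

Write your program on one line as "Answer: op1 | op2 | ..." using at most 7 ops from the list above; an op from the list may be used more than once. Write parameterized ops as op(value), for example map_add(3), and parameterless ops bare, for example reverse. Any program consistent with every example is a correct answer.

drop(2) | filter_lt(-1) | take(3) | map_mul(-4) | map_mul(8) | min

Check, running the answer program on each example:
  [5, -45, 50, 1, 48, -13, -6, -24, 22, -17] -> [50, 1, 48, -13, -6, -24, 22, -17] -> [-13, -6, -24, -17] -> [-13, -6, -24] -> [52, 24, 96] -> [416, 192, 768] -> 192
  [41, 46, 10, -22, 47] -> [10, -22, 47] -> [-22] -> [-22] -> [88] -> [704] -> 704
  [18, -5, -20, -31, -2, 37] -> [-20, -31, -2, 37] -> [-20, -31, -2] -> [-20, -31, -2] -> [80, 124, 8] -> [640, 992, 64] -> 64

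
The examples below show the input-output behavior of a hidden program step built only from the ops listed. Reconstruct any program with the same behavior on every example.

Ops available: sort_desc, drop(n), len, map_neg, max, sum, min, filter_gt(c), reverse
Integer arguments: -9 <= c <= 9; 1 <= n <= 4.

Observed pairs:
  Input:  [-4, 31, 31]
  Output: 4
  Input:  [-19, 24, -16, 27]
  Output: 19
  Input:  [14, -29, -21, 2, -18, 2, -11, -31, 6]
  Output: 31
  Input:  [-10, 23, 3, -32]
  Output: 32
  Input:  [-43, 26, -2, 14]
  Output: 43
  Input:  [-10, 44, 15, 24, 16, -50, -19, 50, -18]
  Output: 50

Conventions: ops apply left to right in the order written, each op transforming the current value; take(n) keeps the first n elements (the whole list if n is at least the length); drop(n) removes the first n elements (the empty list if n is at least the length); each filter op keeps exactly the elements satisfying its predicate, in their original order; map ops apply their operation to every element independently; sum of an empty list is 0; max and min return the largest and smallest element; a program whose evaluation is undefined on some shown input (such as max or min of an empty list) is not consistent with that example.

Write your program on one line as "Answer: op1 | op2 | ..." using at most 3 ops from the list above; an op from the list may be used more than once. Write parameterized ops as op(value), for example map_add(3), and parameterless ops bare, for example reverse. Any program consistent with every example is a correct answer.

reverse | map_neg | max

Check, running the answer program on each example:
  [-4, 31, 31] -> [31, 31, -4] -> [-31, -31, 4] -> 4
  [-19, 24, -16, 27] -> [27, -16, 24, -19] -> [-27, 16, -24, 19] -> 19
  [14, -29, -21, 2, -18, 2, -11, -31, 6] -> [6, -31, -11, 2, -18, 2, -21, -29, 14] -> [-6, 31, 11, -2, 18, -2, 21, 29, -14] -> 31
  [-10, 23, 3, -32] -> [-32, 3, 23, -10] -> [32, -3, -23, 10] -> 32
  [-43, 26, -2, 14] -> [14, -2, 26, -43] -> [-14, 2, -26, 43] -> 43
  [-10, 44, 15, 24, 16, -50, -19, 50, -18] -> [-18, 50, -19, -50, 16, 24, 15, 44, -10] -> [18, -50, 19, 50, -16, -24, -15, -44, 10] -> 50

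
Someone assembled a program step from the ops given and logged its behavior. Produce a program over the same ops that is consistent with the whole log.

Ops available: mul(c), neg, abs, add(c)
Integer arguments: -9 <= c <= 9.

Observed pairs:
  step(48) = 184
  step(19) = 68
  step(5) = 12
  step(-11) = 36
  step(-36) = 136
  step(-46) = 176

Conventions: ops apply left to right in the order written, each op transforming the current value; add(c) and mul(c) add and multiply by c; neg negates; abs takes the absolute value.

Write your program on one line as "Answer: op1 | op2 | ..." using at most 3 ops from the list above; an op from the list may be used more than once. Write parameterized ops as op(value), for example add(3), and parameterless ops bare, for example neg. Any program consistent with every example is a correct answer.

mul(-4) | abs | add(-8)

Check, running the answer program on each example:
  48 -> -192 -> 192 -> 184
  19 -> -76 -> 76 -> 68
  5 -> -20 -> 20 -> 12
  -11 -> 44 -> 44 -> 36
  -36 -> 144 -> 144 -> 136
  -46 -> 184 -> 184 -> 176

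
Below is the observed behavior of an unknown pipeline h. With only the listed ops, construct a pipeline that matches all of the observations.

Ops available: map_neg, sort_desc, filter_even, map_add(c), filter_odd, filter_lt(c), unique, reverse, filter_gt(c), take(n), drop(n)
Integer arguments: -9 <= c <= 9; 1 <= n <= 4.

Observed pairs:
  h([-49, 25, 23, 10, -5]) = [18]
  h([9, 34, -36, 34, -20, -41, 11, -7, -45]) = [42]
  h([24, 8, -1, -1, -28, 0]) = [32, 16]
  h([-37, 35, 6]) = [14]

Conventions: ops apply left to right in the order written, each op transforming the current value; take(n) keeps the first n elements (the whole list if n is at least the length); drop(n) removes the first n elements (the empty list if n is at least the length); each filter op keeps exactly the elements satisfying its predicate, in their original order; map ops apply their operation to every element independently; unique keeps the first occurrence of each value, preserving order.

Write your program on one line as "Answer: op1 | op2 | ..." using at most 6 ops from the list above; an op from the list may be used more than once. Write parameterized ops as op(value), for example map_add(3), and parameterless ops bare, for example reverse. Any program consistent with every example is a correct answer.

sort_desc | filter_gt(1) | map_add(8) | unique | filter_even

Check, running the answer program on each example:
  [-49, 25, 23, 10, -5] -> [25, 23, 10, -5, -49] -> [25, 23, 10] -> [33, 31, 18] -> [33, 31, 18] -> [18]
  [9, 34, -36, 34, -20, -41, 11, -7, -45] -> [34, 34, 11, 9, -7, -20, -36, -41, -45] -> [34, 34, 11, 9] -> [42, 42, 19, 17] -> [42, 19, 17] -> [42]
  [24, 8, -1, -1, -28, 0] -> [24, 8, 0, -1, -1, -28] -> [24, 8] -> [32, 16] -> [32, 16] -> [32, 16]
  [-37, 35, 6] -> [35, 6, -37] -> [35, 6] -> [43, 14] -> [43, 14] -> [14]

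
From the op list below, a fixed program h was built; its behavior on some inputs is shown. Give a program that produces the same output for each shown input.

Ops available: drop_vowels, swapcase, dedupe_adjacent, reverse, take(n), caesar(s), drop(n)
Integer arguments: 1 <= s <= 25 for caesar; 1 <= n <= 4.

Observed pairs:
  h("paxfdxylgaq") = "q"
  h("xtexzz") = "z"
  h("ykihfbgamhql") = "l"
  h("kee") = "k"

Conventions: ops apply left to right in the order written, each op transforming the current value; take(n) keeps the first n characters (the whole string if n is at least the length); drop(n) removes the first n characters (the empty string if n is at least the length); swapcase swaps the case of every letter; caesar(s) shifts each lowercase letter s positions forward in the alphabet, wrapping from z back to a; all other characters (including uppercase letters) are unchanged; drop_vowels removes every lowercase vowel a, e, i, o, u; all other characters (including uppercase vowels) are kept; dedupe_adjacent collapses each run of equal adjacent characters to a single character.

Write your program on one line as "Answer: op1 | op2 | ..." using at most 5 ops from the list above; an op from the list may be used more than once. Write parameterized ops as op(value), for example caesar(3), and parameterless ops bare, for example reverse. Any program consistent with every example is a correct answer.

drop_vowels | reverse | take(2) | take(1)

Check, running the answer program on each example:
  "paxfdxylgaq" -> "pxfdxylgq" -> "qglyxdfxp" -> "qg" -> "q"
  "xtexzz" -> "xtxzz" -> "zzxtx" -> "zz" -> "z"
  "ykihfbgamhql" -> "ykhfbgmhql" -> "lqhmgbfhky" -> "lq" -> "l"
  "kee" -> "k" -> "k" -> "k" -> "k"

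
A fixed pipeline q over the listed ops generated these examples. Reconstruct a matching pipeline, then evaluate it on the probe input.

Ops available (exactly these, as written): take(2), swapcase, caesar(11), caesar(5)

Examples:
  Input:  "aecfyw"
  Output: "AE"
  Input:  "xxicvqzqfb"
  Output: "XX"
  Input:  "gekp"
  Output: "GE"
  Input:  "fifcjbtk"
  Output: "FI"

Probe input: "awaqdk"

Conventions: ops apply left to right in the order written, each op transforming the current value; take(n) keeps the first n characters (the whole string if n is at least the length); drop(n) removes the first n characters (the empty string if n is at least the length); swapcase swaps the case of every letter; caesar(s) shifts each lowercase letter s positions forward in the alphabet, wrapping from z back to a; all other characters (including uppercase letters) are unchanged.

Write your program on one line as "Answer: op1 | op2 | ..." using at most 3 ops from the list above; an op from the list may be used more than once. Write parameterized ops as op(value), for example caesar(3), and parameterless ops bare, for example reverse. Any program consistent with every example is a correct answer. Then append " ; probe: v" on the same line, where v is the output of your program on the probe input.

take(2) | swapcase ; probe: "AW"

Check, running the answer program on each example:
  "aecfyw" -> "ae" -> "AE"
  "xxicvqzqfb" -> "xx" -> "XX"
  "gekp" -> "ge" -> "GE"
  "fifcjbtk" -> "fi" -> "FI"
  probe: "awaqdk" -> "aw" -> "AW"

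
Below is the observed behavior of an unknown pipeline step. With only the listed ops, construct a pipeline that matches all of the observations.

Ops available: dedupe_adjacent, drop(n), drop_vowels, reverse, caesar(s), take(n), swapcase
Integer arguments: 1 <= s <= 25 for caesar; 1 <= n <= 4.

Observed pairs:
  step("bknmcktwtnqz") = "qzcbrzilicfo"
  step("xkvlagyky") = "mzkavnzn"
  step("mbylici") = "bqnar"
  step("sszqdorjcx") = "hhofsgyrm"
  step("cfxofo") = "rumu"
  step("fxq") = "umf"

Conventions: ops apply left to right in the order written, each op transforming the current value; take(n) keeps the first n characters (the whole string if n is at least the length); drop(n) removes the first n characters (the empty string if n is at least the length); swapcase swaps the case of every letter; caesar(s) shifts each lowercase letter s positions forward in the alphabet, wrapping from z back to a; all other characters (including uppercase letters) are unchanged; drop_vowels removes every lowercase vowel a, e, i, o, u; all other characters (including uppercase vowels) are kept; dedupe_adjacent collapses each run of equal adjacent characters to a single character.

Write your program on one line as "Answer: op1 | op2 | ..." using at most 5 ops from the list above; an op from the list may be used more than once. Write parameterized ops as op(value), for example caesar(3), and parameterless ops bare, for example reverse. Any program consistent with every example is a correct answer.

reverse | drop_vowels | caesar(15) | reverse

Check, running the answer program on each example:
  "bknmcktwtnqz" -> "zqntwtkcmnkb" -> "zqntwtkcmnkb" -> "ofcilizrbczq" -> "qzcbrzilicfo"
  "xkvlagyky" -> "ykygalvkx" -> "ykyglvkx" -> "nznvakzm" -> "mzkavnzn"
  "mbylici" -> "icilybm" -> "clybm" -> "ranqb" -> "bqnar"
  "sszqdorjcx" -> "xcjrodqzss" -> "xcjrdqzss" -> "mrygsfohh" -> "hhofsgyrm"
  "cfxofo" -> "ofoxfc" -> "fxfc" -> "umur" -> "rumu"
  "fxq" -> "qxf" -> "qxf" -> "fmu" -> "umf"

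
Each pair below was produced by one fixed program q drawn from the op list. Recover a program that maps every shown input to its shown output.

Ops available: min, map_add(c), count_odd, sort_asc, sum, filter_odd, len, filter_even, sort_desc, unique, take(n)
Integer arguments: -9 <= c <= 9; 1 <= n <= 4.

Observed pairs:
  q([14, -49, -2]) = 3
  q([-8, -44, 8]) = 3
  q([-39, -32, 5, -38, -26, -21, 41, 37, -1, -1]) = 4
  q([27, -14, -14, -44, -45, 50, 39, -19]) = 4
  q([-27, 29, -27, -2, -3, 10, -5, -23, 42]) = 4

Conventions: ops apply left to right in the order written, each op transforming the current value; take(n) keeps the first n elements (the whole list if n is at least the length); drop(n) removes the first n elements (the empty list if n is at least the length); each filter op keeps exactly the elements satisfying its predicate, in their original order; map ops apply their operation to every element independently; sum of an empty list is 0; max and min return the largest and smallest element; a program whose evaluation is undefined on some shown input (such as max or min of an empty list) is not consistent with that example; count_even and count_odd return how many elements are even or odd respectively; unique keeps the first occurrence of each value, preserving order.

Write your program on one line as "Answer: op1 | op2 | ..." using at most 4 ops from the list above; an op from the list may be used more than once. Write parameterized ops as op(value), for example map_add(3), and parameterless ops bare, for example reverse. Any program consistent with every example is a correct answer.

sort_asc | unique | take(4) | len

Check, running the answer program on each example:
  [14, -49, -2] -> [-49, -2, 14] -> [-49, -2, 14] -> [-49, -2, 14] -> 3
  [-8, -44, 8] -> [-44, -8, 8] -> [-44, -8, 8] -> [-44, -8, 8] -> 3
  [-39, -32, 5, -38, -26, -21, 41, 37, -1, -1] -> [-39, -38, -32, -26, -21, -1, -1, 5, 37, 41] -> [-39, -38, -32, -26, -21, -1, 5, 37, 41] -> [-39, -38, -32, -26] -> 4
  [27, -14, -14, -44, -45, 50, 39, -19] -> [-45, -44, -19, -14, -14, 27, 39, 50] -> [-45, -44, -19, -14, 27, 39, 50] -> [-45, -44, -19, -14] -> 4
  [-27, 29, -27, -2, -3, 10, -5, -23, 42] -> [-27, -27, -23, -5, -3, -2, 10, 29, 42] -> [-27, -23, -5, -3, -2, 10, 29, 42] -> [-27, -23, -5, -3] -> 4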